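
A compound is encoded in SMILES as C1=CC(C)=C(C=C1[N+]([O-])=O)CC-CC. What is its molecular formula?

Heavy atoms from the SMILES: 11 C, 1 N, 2 O.
Implicit hydrogens by atom environment:
  3 × C: 2 H each → 6
  3 × C (aromatic): 1 H each → 3
  3 × C (aromatic): no H
  2 × C: 3 H each → 6
  1 × N (charge +1): no H
  1 × O: no H
  1 × O (charge -1): no H
  Total hydrogens = 15.
Molecular formula: C11H15NO2

C11H15NO2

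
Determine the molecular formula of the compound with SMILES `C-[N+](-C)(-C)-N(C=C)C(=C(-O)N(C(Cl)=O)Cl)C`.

C9H16Cl2N3O2+

Heavy atoms from the SMILES: 9 C, 2 Cl, 3 N, 2 O.
Implicit hydrogens by atom environment:
  4 × C: 3 H each → 12
  3 × C: no H
  2 × Cl: no H
  2 × N: no H
  1 × C: 2 H
  1 × C: 1 H
  1 × N (charge +1): no H
  1 × O: 1 H
  1 × O: no H
  Total hydrogens = 16.
Net charge +1.
Molecular formula: C9H16Cl2N3O2+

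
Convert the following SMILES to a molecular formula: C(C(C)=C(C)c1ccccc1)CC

C13H18

Heavy atoms from the SMILES: 13 C.
Implicit hydrogens by atom environment:
  5 × C (aromatic): 1 H each → 5
  3 × C: 3 H each → 9
  2 × C: 2 H each → 4
  2 × C: no H
  1 × C (aromatic): no H
  Total hydrogens = 18.
Molecular formula: C13H18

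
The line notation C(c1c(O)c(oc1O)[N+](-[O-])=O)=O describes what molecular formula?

Heavy atoms from the SMILES: 5 C, 1 N, 6 O.
Implicit hydrogens by atom environment:
  4 × C (aromatic): no H
  2 × O: 1 H each → 2
  2 × O: no H
  1 × C: 1 H
  1 × N (charge +1): no H
  1 × O (aromatic): no H
  1 × O (charge -1): no H
  Total hydrogens = 3.
Molecular formula: C5H3NO6

C5H3NO6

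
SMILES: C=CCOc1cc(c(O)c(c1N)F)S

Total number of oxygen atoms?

The symbol for oxygen appears 2 times in the SMILES.

2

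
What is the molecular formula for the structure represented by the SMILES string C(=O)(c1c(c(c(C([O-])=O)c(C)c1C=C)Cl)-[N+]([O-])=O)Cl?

Heavy atoms from the SMILES: 11 C, 2 Cl, 1 N, 5 O.
Implicit hydrogens by atom environment:
  6 × C (aromatic): no H
  3 × O: no H
  2 × C: no H
  2 × Cl: no H
  2 × O (charge -1): no H
  1 × C: 3 H
  1 × C: 2 H
  1 × C: 1 H
  1 × N (charge +1): no H
  Total hydrogens = 6.
Net charge -1.
Molecular formula: C11H6Cl2NO5-

C11H6Cl2NO5-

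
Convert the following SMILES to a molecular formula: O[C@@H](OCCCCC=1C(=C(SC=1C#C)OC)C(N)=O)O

C13H17NO5S

Heavy atoms from the SMILES: 13 C, 1 N, 5 O, 1 S.
Implicit hydrogens by atom environment:
  4 × C: 2 H each → 8
  4 × C (aromatic): no H
  3 × O: no H
  2 × C: 1 H each → 2
  2 × C: no H
  2 × O: 1 H each → 2
  1 × C: 3 H
  1 × N: 2 H
  1 × S (aromatic): no H
  Total hydrogens = 17.
Molecular formula: C13H17NO5S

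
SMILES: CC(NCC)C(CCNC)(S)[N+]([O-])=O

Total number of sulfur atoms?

The symbol for sulfur appears 1 time in the SMILES.

1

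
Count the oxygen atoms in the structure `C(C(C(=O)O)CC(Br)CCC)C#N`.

The symbol for oxygen appears 2 times in the SMILES.

2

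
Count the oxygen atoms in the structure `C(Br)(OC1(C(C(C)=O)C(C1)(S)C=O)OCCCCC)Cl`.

4

The symbol for oxygen appears 4 times in the SMILES.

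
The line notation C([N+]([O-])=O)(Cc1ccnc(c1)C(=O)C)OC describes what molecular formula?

C10H12N2O4

Heavy atoms from the SMILES: 10 C, 2 N, 4 O.
Implicit hydrogens by atom environment:
  3 × C (aromatic): 1 H each → 3
  3 × O: no H
  2 × C: 3 H each → 6
  2 × C (aromatic): no H
  1 × C: 2 H
  1 × C: 1 H
  1 × C: no H
  1 × N (aromatic): no H
  1 × N (charge +1): no H
  1 × O (charge -1): no H
  Total hydrogens = 12.
Molecular formula: C10H12N2O4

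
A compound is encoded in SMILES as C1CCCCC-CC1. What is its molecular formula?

Heavy atoms from the SMILES: 8 C.
Implicit hydrogens by atom environment:
  8 × C: 2 H each → 16
  Total hydrogens = 16.
Molecular formula: C8H16

C8H16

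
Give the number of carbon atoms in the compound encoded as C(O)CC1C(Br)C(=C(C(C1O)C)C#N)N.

The symbol for carbon appears 10 times in the SMILES.

10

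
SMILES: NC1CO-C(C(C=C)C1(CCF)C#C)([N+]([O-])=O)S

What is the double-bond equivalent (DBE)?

5

Molecular formula from the SMILES: C11H15FN2O3S.
DoU = (2C + 2 + N − H − X)/2 = (2·11 + 2 + 2 − 15 − 1)/2 = 10/2 = 5.
(Structurally: 1 ring(s) + 4 π bond(s) = 5.)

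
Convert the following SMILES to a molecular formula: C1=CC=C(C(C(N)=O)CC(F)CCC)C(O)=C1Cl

C13H17ClFNO2

Heavy atoms from the SMILES: 13 C, 1 Cl, 1 F, 1 N, 2 O.
Implicit hydrogens by atom environment:
  3 × C: 2 H each → 6
  3 × C (aromatic): 1 H each → 3
  3 × C (aromatic): no H
  2 × C: 1 H each → 2
  1 × C: 3 H
  1 × C: no H
  1 × Cl: no H
  1 × F: no H
  1 × N: 2 H
  1 × O: 1 H
  1 × O: no H
  Total hydrogens = 17.
Molecular formula: C13H17ClFNO2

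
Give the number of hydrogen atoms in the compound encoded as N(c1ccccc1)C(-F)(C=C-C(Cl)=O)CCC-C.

17

Hydrogens are implicit in SMILES; fill each atom to its normal valence:
  5 × C (aromatic): 1 H each → 5
  3 × C: 2 H each → 6
  2 × C: 1 H each → 2
  2 × C: no H
  1 × C: 3 H
  1 × C (aromatic): no H
  1 × Cl: no H
  1 × F: no H
  1 × N: 1 H
  1 × O: no H
  Total hydrogens = 17.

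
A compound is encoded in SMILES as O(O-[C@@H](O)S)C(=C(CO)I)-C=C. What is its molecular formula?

C6H9IO4S

Heavy atoms from the SMILES: 6 C, 1 I, 4 O, 1 S.
Implicit hydrogens by atom environment:
  2 × C: 2 H each → 4
  2 × C: 1 H each → 2
  2 × C: no H
  2 × O: 1 H each → 2
  2 × O: no H
  1 × I: no H
  1 × S: 1 H
  Total hydrogens = 9.
Molecular formula: C6H9IO4S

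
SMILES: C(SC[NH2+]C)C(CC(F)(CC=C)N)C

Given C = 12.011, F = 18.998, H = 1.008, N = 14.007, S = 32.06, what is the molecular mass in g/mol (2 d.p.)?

221.36

Molecular formula: C10H22FN2S+.
M = 10×12.011 + 1×18.998 + 22×1.008 + 2×14.007 + 1×32.06 = 221.36 g/mol.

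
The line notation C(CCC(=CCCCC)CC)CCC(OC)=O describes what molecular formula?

C15H28O2

Heavy atoms from the SMILES: 15 C, 2 O.
Implicit hydrogens by atom environment:
  9 × C: 2 H each → 18
  3 × C: 3 H each → 9
  2 × C: no H
  2 × O: no H
  1 × C: 1 H
  Total hydrogens = 28.
Molecular formula: C15H28O2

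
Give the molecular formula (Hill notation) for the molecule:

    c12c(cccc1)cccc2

C10H8

Heavy atoms from the SMILES: 10 C.
Implicit hydrogens by atom environment:
  8 × C (aromatic): 1 H each → 8
  2 × C (aromatic): no H
  Total hydrogens = 8.
Molecular formula: C10H8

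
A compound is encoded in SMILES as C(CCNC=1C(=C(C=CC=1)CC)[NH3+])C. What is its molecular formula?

C12H21N2+

Heavy atoms from the SMILES: 12 C, 2 N.
Implicit hydrogens by atom environment:
  4 × C: 2 H each → 8
  3 × C (aromatic): 1 H each → 3
  3 × C (aromatic): no H
  2 × C: 3 H each → 6
  1 × N (charge +1): 3 H
  1 × N: 1 H
  Total hydrogens = 21.
Net charge +1.
Molecular formula: C12H21N2+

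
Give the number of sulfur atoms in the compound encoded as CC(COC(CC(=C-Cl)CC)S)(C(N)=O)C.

The symbol for sulfur appears 1 time in the SMILES.

1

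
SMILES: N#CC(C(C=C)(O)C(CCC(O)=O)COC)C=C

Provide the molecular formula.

Heavy atoms from the SMILES: 13 C, 1 N, 4 O.
Implicit hydrogens by atom environment:
  5 × C: 2 H each → 10
  4 × C: 1 H each → 4
  3 × C: no H
  2 × O: 1 H each → 2
  2 × O: no H
  1 × C: 3 H
  1 × N: no H
  Total hydrogens = 19.
Molecular formula: C13H19NO4

C13H19NO4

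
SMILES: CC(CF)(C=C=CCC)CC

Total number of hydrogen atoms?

Hydrogens are implicit in SMILES; fill each atom to its normal valence:
  3 × C: 3 H each → 9
  3 × C: 2 H each → 6
  2 × C: 1 H each → 2
  2 × C: no H
  1 × F: no H
  Total hydrogens = 17.

17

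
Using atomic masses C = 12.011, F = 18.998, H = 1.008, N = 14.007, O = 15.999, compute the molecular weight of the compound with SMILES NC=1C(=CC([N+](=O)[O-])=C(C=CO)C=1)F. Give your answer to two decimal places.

Molecular formula: C8H7FN2O3.
M = 8×12.011 + 1×18.998 + 7×1.008 + 2×14.007 + 3×15.999 = 198.15 g/mol.

198.15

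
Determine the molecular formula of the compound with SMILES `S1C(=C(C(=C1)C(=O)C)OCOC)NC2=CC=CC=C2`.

Heavy atoms from the SMILES: 14 C, 1 N, 3 O, 1 S.
Implicit hydrogens by atom environment:
  6 × C (aromatic): 1 H each → 6
  4 × C (aromatic): no H
  3 × O: no H
  2 × C: 3 H each → 6
  1 × C: 2 H
  1 × C: no H
  1 × N: 1 H
  1 × S (aromatic): no H
  Total hydrogens = 15.
Molecular formula: C14H15NO3S

C14H15NO3S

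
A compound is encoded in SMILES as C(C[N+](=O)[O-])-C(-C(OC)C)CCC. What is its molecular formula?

Heavy atoms from the SMILES: 9 C, 1 N, 3 O.
Implicit hydrogens by atom environment:
  4 × C: 2 H each → 8
  3 × C: 3 H each → 9
  2 × C: 1 H each → 2
  2 × O: no H
  1 × N (charge +1): no H
  1 × O (charge -1): no H
  Total hydrogens = 19.
Molecular formula: C9H19NO3

C9H19NO3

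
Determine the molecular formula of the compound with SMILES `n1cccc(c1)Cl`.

C5H4ClN

Heavy atoms from the SMILES: 5 C, 1 Cl, 1 N.
Implicit hydrogens by atom environment:
  4 × C (aromatic): 1 H each → 4
  1 × C (aromatic): no H
  1 × Cl: no H
  1 × N (aromatic): no H
  Total hydrogens = 4.
Molecular formula: C5H4ClN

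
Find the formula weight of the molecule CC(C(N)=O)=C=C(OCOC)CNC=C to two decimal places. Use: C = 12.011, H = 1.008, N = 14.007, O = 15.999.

212.25

Molecular formula: C10H16N2O3.
M = 10×12.011 + 16×1.008 + 2×14.007 + 3×15.999 = 212.25 g/mol.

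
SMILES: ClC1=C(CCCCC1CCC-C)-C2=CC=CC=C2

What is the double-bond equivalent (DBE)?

6

Molecular formula from the SMILES: C17H23Cl.
DoU = (2C + 2 + N − H − X)/2 = (2·17 + 2 + 0 − 23 − 1)/2 = 12/2 = 6.
(Structurally: 2 ring(s) + 4 π bond(s) = 6.)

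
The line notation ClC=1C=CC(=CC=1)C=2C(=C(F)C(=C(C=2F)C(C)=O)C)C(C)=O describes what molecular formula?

C17H13ClF2O2

Heavy atoms from the SMILES: 17 C, 1 Cl, 2 F, 2 O.
Implicit hydrogens by atom environment:
  8 × C (aromatic): no H
  4 × C (aromatic): 1 H each → 4
  3 × C: 3 H each → 9
  2 × C: no H
  2 × F: no H
  2 × O: no H
  1 × Cl: no H
  Total hydrogens = 13.
Molecular formula: C17H13ClF2O2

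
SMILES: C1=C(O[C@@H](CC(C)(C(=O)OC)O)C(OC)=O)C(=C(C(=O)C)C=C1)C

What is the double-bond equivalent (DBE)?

Molecular formula from the SMILES: C17H22O7.
DoU = (2C + 2 + N − H − X)/2 = (2·17 + 2 + 0 − 22 − 0)/2 = 14/2 = 7.
(Structurally: 1 ring(s) + 6 π bond(s) = 7.)

7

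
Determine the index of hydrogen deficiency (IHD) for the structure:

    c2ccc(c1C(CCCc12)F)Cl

Molecular formula from the SMILES: C10H10ClF.
DoU = (2C + 2 + N − H − X)/2 = (2·10 + 2 + 0 − 10 − 2)/2 = 10/2 = 5.
(Structurally: 2 ring(s) + 3 π bond(s) = 5.)

5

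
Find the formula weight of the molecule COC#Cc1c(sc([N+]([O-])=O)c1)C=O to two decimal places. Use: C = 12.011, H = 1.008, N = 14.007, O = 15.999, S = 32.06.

211.19

Molecular formula: C8H5NO4S.
M = 8×12.011 + 5×1.008 + 1×14.007 + 4×15.999 + 1×32.06 = 211.19 g/mol.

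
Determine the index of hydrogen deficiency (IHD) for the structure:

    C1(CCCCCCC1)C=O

2

Molecular formula from the SMILES: C9H16O.
DoU = (2C + 2 + N − H − X)/2 = (2·9 + 2 + 0 − 16 − 0)/2 = 4/2 = 2.
(Structurally: 1 ring(s) + 1 π bond(s) = 2.)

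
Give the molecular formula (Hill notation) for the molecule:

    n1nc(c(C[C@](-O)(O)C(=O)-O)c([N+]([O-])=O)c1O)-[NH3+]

C7H9N4O7+

Heavy atoms from the SMILES: 7 C, 4 N, 7 O.
Implicit hydrogens by atom environment:
  4 × C (aromatic): no H
  4 × O: 1 H each → 4
  2 × C: no H
  2 × N (aromatic): no H
  2 × O: no H
  1 × C: 2 H
  1 × N (charge +1): 3 H
  1 × N (charge +1): no H
  1 × O (charge -1): no H
  Total hydrogens = 9.
Net charge +1.
Molecular formula: C7H9N4O7+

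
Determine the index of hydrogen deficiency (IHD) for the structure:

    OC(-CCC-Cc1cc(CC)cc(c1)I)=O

5

Molecular formula from the SMILES: C13H17IO2.
DoU = (2C + 2 + N − H − X)/2 = (2·13 + 2 + 0 − 17 − 1)/2 = 10/2 = 5.
(Structurally: 1 ring(s) + 4 π bond(s) = 5.)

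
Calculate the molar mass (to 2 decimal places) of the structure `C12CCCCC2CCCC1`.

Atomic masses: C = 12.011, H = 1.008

Molecular formula: C10H18.
M = 10×12.011 + 18×1.008 = 138.25 g/mol.

138.25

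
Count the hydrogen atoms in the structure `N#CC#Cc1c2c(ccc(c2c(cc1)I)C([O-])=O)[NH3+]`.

Hydrogens are implicit in SMILES; fill each atom to its normal valence:
  6 × C (aromatic): no H
  4 × C (aromatic): 1 H each → 4
  4 × C: no H
  1 × I: no H
  1 × N (charge +1): 3 H
  1 × N: no H
  1 × O: no H
  1 × O (charge -1): no H
  Total hydrogens = 7.

7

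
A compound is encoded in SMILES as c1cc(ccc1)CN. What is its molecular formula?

C7H9N

Heavy atoms from the SMILES: 7 C, 1 N.
Implicit hydrogens by atom environment:
  5 × C (aromatic): 1 H each → 5
  1 × C: 2 H
  1 × C (aromatic): no H
  1 × N: 2 H
  Total hydrogens = 9.
Molecular formula: C7H9N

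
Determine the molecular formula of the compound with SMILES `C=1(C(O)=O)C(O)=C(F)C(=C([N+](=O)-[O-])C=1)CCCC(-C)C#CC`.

C15H16FNO5

Heavy atoms from the SMILES: 15 C, 1 F, 1 N, 5 O.
Implicit hydrogens by atom environment:
  5 × C (aromatic): no H
  3 × C: 2 H each → 6
  3 × C: no H
  2 × C: 3 H each → 6
  2 × O: 1 H each → 2
  2 × O: no H
  1 × C (aromatic): 1 H
  1 × C: 1 H
  1 × F: no H
  1 × N (charge +1): no H
  1 × O (charge -1): no H
  Total hydrogens = 16.
Molecular formula: C15H16FNO5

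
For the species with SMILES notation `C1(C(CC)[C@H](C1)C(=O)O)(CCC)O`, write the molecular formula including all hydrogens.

C10H18O3

Heavy atoms from the SMILES: 10 C, 3 O.
Implicit hydrogens by atom environment:
  4 × C: 2 H each → 8
  2 × C: 3 H each → 6
  2 × C: 1 H each → 2
  2 × C: no H
  2 × O: 1 H each → 2
  1 × O: no H
  Total hydrogens = 18.
Molecular formula: C10H18O3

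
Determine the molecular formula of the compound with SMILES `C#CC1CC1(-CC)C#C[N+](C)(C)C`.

C12H18N+

Heavy atoms from the SMILES: 12 C, 1 N.
Implicit hydrogens by atom environment:
  4 × C: 3 H each → 12
  4 × C: no H
  2 × C: 2 H each → 4
  2 × C: 1 H each → 2
  1 × N (charge +1): no H
  Total hydrogens = 18.
Net charge +1.
Molecular formula: C12H18N+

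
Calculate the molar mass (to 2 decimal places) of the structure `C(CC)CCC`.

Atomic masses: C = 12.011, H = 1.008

86.18

Molecular formula: C6H14.
M = 6×12.011 + 14×1.008 = 86.18 g/mol.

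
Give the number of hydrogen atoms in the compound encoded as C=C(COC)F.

7

Hydrogens are implicit in SMILES; fill each atom to its normal valence:
  2 × C: 2 H each → 4
  1 × C: 3 H
  1 × C: no H
  1 × F: no H
  1 × O: no H
  Total hydrogens = 7.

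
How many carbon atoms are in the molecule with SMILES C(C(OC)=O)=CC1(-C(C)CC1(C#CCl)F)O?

The symbol for carbon appears 11 times in the SMILES. (Cl is a single chlorine, not C + l.)

11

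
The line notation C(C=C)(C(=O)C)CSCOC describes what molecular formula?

C8H14O2S

Heavy atoms from the SMILES: 8 C, 2 O, 1 S.
Implicit hydrogens by atom environment:
  3 × C: 2 H each → 6
  2 × C: 3 H each → 6
  2 × C: 1 H each → 2
  2 × O: no H
  1 × C: no H
  1 × S: no H
  Total hydrogens = 14.
Molecular formula: C8H14O2S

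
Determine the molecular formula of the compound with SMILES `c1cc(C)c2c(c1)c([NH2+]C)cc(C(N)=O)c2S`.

Heavy atoms from the SMILES: 13 C, 2 N, 1 O, 1 S.
Implicit hydrogens by atom environment:
  6 × C (aromatic): no H
  4 × C (aromatic): 1 H each → 4
  2 × C: 3 H each → 6
  1 × C: no H
  1 × N: 2 H
  1 × N (charge +1): 2 H
  1 × O: no H
  1 × S: 1 H
  Total hydrogens = 15.
Net charge +1.
Molecular formula: C13H15N2OS+

C13H15N2OS+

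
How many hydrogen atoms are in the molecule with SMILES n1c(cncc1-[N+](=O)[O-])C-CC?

Hydrogens are implicit in SMILES; fill each atom to its normal valence:
  2 × C: 2 H each → 4
  2 × C (aromatic): 1 H each → 2
  2 × C (aromatic): no H
  2 × N (aromatic): no H
  1 × C: 3 H
  1 × N (charge +1): no H
  1 × O: no H
  1 × O (charge -1): no H
  Total hydrogens = 9.

9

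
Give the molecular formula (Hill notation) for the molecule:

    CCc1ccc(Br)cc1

C8H9Br

Heavy atoms from the SMILES: 1 Br, 8 C.
Implicit hydrogens by atom environment:
  4 × C (aromatic): 1 H each → 4
  2 × C (aromatic): no H
  1 × Br: no H
  1 × C: 3 H
  1 × C: 2 H
  Total hydrogens = 9.
Molecular formula: C8H9Br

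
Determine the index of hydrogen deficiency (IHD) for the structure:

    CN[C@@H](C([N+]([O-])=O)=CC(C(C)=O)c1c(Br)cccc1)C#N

9

Molecular formula from the SMILES: C14H14BrN3O3.
DoU = (2C + 2 + N − H − X)/2 = (2·14 + 2 + 3 − 14 − 1)/2 = 18/2 = 9.
(Structurally: 1 ring(s) + 8 π bond(s) = 9.)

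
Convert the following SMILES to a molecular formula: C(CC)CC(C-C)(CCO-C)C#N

C11H21NO

Heavy atoms from the SMILES: 11 C, 1 N, 1 O.
Implicit hydrogens by atom environment:
  6 × C: 2 H each → 12
  3 × C: 3 H each → 9
  2 × C: no H
  1 × N: no H
  1 × O: no H
  Total hydrogens = 21.
Molecular formula: C11H21NO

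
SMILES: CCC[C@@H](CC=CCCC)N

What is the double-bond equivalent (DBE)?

1

Molecular formula from the SMILES: C10H21N.
DoU = (2C + 2 + N − H − X)/2 = (2·10 + 2 + 1 − 21 − 0)/2 = 2/2 = 1.
(Structurally: 0 ring(s) + 1 π bond(s) = 1.)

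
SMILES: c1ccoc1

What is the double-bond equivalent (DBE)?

3

Molecular formula from the SMILES: C4H4O.
DoU = (2C + 2 + N − H − X)/2 = (2·4 + 2 + 0 − 4 − 0)/2 = 6/2 = 3.
(Structurally: 1 ring(s) + 2 π bond(s) = 3.)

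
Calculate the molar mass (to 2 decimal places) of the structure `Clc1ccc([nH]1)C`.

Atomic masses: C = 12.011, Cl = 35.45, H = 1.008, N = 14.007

Molecular formula: C5H6ClN.
M = 5×12.011 + 1×35.45 + 6×1.008 + 1×14.007 = 115.56 g/mol.

115.56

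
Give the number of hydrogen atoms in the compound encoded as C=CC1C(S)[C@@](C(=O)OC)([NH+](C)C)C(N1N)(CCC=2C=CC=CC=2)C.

30

Hydrogens are implicit in SMILES; fill each atom to its normal valence:
  5 × C (aromatic): 1 H each → 5
  4 × C: 3 H each → 12
  3 × C: 2 H each → 6
  3 × C: 1 H each → 3
  3 × C: no H
  2 × O: no H
  1 × C (aromatic): no H
  1 × N: 2 H
  1 × N (charge +1): 1 H
  1 × N: no H
  1 × S: 1 H
  Total hydrogens = 30.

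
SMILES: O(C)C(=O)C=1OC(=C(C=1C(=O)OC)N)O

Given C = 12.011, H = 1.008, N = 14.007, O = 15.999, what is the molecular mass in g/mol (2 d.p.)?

215.16

Molecular formula: C8H9NO6.
M = 8×12.011 + 9×1.008 + 1×14.007 + 6×15.999 = 215.16 g/mol.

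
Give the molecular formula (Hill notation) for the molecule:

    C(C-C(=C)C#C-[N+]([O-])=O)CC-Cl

C8H10ClNO2

Heavy atoms from the SMILES: 8 C, 1 Cl, 1 N, 2 O.
Implicit hydrogens by atom environment:
  5 × C: 2 H each → 10
  3 × C: no H
  1 × Cl: no H
  1 × N (charge +1): no H
  1 × O: no H
  1 × O (charge -1): no H
  Total hydrogens = 10.
Molecular formula: C8H10ClNO2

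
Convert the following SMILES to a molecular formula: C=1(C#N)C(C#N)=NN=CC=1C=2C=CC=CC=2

Heavy atoms from the SMILES: 12 C, 4 N.
Implicit hydrogens by atom environment:
  6 × C (aromatic): 1 H each → 6
  4 × C (aromatic): no H
  2 × C: no H
  2 × N (aromatic): no H
  2 × N: no H
  Total hydrogens = 6.
Molecular formula: C12H6N4

C12H6N4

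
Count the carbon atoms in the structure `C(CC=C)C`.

The symbol for carbon appears 5 times in the SMILES.

5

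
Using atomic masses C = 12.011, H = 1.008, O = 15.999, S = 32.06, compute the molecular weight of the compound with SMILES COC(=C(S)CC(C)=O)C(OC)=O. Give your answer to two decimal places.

Molecular formula: C8H12O4S.
M = 8×12.011 + 12×1.008 + 4×15.999 + 1×32.06 = 204.24 g/mol.

204.24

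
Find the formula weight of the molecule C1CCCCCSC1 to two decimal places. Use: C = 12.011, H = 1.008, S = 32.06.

Molecular formula: C7H14S.
M = 7×12.011 + 14×1.008 + 1×32.06 = 130.25 g/mol.

130.25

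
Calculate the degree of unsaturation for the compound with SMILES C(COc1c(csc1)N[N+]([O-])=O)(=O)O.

Molecular formula from the SMILES: C6H6N2O5S.
DoU = (2C + 2 + N − H − X)/2 = (2·6 + 2 + 2 − 6 − 0)/2 = 10/2 = 5.
(Structurally: 1 ring(s) + 4 π bond(s) = 5.)

5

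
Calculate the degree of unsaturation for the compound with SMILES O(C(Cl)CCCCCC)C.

0

Molecular formula from the SMILES: C8H17ClO.
DoU = (2C + 2 + N − H − X)/2 = (2·8 + 2 + 0 − 17 − 1)/2 = 0/2 = 0.
(Structurally: 0 ring(s) + 0 π bond(s) = 0.)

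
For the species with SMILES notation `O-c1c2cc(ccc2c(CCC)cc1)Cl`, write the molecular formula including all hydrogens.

Heavy atoms from the SMILES: 13 C, 1 Cl, 1 O.
Implicit hydrogens by atom environment:
  5 × C (aromatic): 1 H each → 5
  5 × C (aromatic): no H
  2 × C: 2 H each → 4
  1 × C: 3 H
  1 × Cl: no H
  1 × O: 1 H
  Total hydrogens = 13.
Molecular formula: C13H13ClO

C13H13ClO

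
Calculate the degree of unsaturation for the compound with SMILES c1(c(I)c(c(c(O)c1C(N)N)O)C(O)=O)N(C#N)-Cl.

7

Molecular formula from the SMILES: C9H8ClIN4O4.
DoU = (2C + 2 + N − H − X)/2 = (2·9 + 2 + 4 − 8 − 2)/2 = 14/2 = 7.
(Structurally: 1 ring(s) + 6 π bond(s) = 7.)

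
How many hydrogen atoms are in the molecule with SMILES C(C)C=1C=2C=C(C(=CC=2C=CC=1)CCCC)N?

Hydrogens are implicit in SMILES; fill each atom to its normal valence:
  5 × C (aromatic): 1 H each → 5
  5 × C (aromatic): no H
  4 × C: 2 H each → 8
  2 × C: 3 H each → 6
  1 × N: 2 H
  Total hydrogens = 21.

21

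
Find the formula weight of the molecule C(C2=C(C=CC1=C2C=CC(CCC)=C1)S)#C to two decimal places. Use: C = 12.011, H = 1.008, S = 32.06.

226.34

Molecular formula: C15H14S.
M = 15×12.011 + 14×1.008 + 1×32.06 = 226.34 g/mol.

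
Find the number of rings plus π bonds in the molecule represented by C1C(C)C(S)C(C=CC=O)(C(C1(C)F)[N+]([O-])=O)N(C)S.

4

Molecular formula from the SMILES: C12H19FN2O3S2.
DoU = (2C + 2 + N − H − X)/2 = (2·12 + 2 + 2 − 19 − 1)/2 = 8/2 = 4.
(Structurally: 1 ring(s) + 3 π bond(s) = 4.)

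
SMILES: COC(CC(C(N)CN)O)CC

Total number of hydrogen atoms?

Hydrogens are implicit in SMILES; fill each atom to its normal valence:
  3 × C: 2 H each → 6
  3 × C: 1 H each → 3
  2 × C: 3 H each → 6
  2 × N: 2 H each → 4
  1 × O: 1 H
  1 × O: no H
  Total hydrogens = 20.

20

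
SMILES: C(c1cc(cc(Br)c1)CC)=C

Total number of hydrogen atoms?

11

Hydrogens are implicit in SMILES; fill each atom to its normal valence:
  3 × C (aromatic): 1 H each → 3
  3 × C (aromatic): no H
  2 × C: 2 H each → 4
  1 × Br: no H
  1 × C: 3 H
  1 × C: 1 H
  Total hydrogens = 11.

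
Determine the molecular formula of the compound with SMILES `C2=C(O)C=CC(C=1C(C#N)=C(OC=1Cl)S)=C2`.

Heavy atoms from the SMILES: 11 C, 1 Cl, 1 N, 2 O, 1 S.
Implicit hydrogens by atom environment:
  6 × C (aromatic): no H
  4 × C (aromatic): 1 H each → 4
  1 × C: no H
  1 × Cl: no H
  1 × N: no H
  1 × O: 1 H
  1 × O (aromatic): no H
  1 × S: 1 H
  Total hydrogens = 6.
Molecular formula: C11H6ClNO2S

C11H6ClNO2S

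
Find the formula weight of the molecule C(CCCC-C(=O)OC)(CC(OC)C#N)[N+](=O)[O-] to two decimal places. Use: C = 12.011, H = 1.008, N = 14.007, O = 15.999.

258.27

Molecular formula: C11H18N2O5.
M = 11×12.011 + 18×1.008 + 2×14.007 + 5×15.999 = 258.27 g/mol.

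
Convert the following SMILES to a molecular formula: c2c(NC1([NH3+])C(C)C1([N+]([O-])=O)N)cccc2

C10H15N4O2+

Heavy atoms from the SMILES: 10 C, 4 N, 2 O.
Implicit hydrogens by atom environment:
  5 × C (aromatic): 1 H each → 5
  2 × C: no H
  1 × C: 3 H
  1 × C: 1 H
  1 × C (aromatic): no H
  1 × N (charge +1): 3 H
  1 × N: 2 H
  1 × N: 1 H
  1 × N (charge +1): no H
  1 × O: no H
  1 × O (charge -1): no H
  Total hydrogens = 15.
Net charge +1.
Molecular formula: C10H15N4O2+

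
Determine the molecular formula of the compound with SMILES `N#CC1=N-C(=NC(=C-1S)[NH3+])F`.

C5H4FN4S+

Heavy atoms from the SMILES: 5 C, 1 F, 4 N, 1 S.
Implicit hydrogens by atom environment:
  4 × C (aromatic): no H
  2 × N (aromatic): no H
  1 × C: no H
  1 × F: no H
  1 × N (charge +1): 3 H
  1 × N: no H
  1 × S: 1 H
  Total hydrogens = 4.
Net charge +1.
Molecular formula: C5H4FN4S+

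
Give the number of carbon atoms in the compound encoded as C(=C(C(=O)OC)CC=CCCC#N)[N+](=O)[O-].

10

The symbol for carbon appears 10 times in the SMILES.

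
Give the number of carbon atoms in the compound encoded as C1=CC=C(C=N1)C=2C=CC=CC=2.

11

The symbol for carbon appears 11 times in the SMILES.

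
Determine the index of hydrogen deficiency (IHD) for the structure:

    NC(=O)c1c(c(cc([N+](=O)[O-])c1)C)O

Molecular formula from the SMILES: C8H8N2O4.
DoU = (2C + 2 + N − H − X)/2 = (2·8 + 2 + 2 − 8 − 0)/2 = 12/2 = 6.
(Structurally: 1 ring(s) + 5 π bond(s) = 6.)

6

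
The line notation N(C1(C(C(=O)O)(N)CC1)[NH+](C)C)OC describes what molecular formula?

C8H18N3O3+

Heavy atoms from the SMILES: 8 C, 3 N, 3 O.
Implicit hydrogens by atom environment:
  3 × C: 3 H each → 9
  3 × C: no H
  2 × C: 2 H each → 4
  2 × O: no H
  1 × N: 2 H
  1 × N: 1 H
  1 × N (charge +1): 1 H
  1 × O: 1 H
  Total hydrogens = 18.
Net charge +1.
Molecular formula: C8H18N3O3+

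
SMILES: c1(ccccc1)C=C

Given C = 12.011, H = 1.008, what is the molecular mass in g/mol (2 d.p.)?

Molecular formula: C8H8.
M = 8×12.011 + 8×1.008 = 104.15 g/mol.

104.15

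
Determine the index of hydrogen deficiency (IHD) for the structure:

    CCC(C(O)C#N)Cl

2

Molecular formula from the SMILES: C5H8ClNO.
DoU = (2C + 2 + N − H − X)/2 = (2·5 + 2 + 1 − 8 − 1)/2 = 4/2 = 2.
(Structurally: 0 ring(s) + 2 π bond(s) = 2.)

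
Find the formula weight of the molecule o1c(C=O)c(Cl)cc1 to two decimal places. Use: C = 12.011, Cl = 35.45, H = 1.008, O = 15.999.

130.53

Molecular formula: C5H3ClO2.
M = 5×12.011 + 1×35.45 + 3×1.008 + 2×15.999 = 130.53 g/mol.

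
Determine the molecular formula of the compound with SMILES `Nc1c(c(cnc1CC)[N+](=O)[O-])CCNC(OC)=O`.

C11H16N4O4

Heavy atoms from the SMILES: 11 C, 4 N, 4 O.
Implicit hydrogens by atom environment:
  4 × C (aromatic): no H
  3 × C: 2 H each → 6
  3 × O: no H
  2 × C: 3 H each → 6
  1 × C (aromatic): 1 H
  1 × C: no H
  1 × N: 2 H
  1 × N: 1 H
  1 × N (aromatic): no H
  1 × N (charge +1): no H
  1 × O (charge -1): no H
  Total hydrogens = 16.
Molecular formula: C11H16N4O4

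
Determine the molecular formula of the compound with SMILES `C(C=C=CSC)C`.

C6H10S

Heavy atoms from the SMILES: 6 C, 1 S.
Implicit hydrogens by atom environment:
  2 × C: 3 H each → 6
  2 × C: 1 H each → 2
  1 × C: 2 H
  1 × C: no H
  1 × S: no H
  Total hydrogens = 10.
Molecular formula: C6H10S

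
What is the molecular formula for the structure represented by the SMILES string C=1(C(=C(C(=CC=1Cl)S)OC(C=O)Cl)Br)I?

Heavy atoms from the SMILES: 1 Br, 8 C, 2 Cl, 1 I, 2 O, 1 S.
Implicit hydrogens by atom environment:
  5 × C (aromatic): no H
  2 × C: 1 H each → 2
  2 × Cl: no H
  2 × O: no H
  1 × Br: no H
  1 × C (aromatic): 1 H
  1 × I: no H
  1 × S: 1 H
  Total hydrogens = 4.
Molecular formula: C8H4BrCl2IO2S

C8H4BrCl2IO2S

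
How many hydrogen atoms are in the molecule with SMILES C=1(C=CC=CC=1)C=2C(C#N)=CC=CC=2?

Hydrogens are implicit in SMILES; fill each atom to its normal valence:
  9 × C (aromatic): 1 H each → 9
  3 × C (aromatic): no H
  1 × C: no H
  1 × N: no H
  Total hydrogens = 9.

9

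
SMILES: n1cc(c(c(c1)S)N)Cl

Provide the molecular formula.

Heavy atoms from the SMILES: 5 C, 1 Cl, 2 N, 1 S.
Implicit hydrogens by atom environment:
  3 × C (aromatic): no H
  2 × C (aromatic): 1 H each → 2
  1 × Cl: no H
  1 × N: 2 H
  1 × N (aromatic): no H
  1 × S: 1 H
  Total hydrogens = 5.
Molecular formula: C5H5ClN2S

C5H5ClN2S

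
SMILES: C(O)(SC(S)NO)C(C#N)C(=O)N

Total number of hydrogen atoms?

Hydrogens are implicit in SMILES; fill each atom to its normal valence:
  3 × C: 1 H each → 3
  2 × C: no H
  2 × O: 1 H each → 2
  1 × N: 2 H
  1 × N: 1 H
  1 × N: no H
  1 × O: no H
  1 × S: 1 H
  1 × S: no H
  Total hydrogens = 9.

9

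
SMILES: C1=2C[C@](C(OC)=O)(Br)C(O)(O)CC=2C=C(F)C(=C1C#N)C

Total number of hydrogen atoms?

Hydrogens are implicit in SMILES; fill each atom to its normal valence:
  5 × C (aromatic): no H
  4 × C: no H
  2 × C: 3 H each → 6
  2 × C: 2 H each → 4
  2 × O: 1 H each → 2
  2 × O: no H
  1 × Br: no H
  1 × C (aromatic): 1 H
  1 × F: no H
  1 × N: no H
  Total hydrogens = 13.

13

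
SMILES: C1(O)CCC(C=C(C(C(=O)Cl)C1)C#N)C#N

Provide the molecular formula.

Heavy atoms from the SMILES: 11 C, 1 Cl, 2 N, 2 O.
Implicit hydrogens by atom environment:
  4 × C: 1 H each → 4
  4 × C: no H
  3 × C: 2 H each → 6
  2 × N: no H
  1 × Cl: no H
  1 × O: 1 H
  1 × O: no H
  Total hydrogens = 11.
Molecular formula: C11H11ClN2O2

C11H11ClN2O2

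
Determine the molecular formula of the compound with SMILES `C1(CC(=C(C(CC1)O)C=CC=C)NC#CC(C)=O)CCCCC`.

Heavy atoms from the SMILES: 20 C, 1 N, 2 O.
Implicit hydrogens by atom environment:
  8 × C: 2 H each → 16
  5 × C: 1 H each → 5
  5 × C: no H
  2 × C: 3 H each → 6
  1 × N: 1 H
  1 × O: 1 H
  1 × O: no H
  Total hydrogens = 29.
Molecular formula: C20H29NO2

C20H29NO2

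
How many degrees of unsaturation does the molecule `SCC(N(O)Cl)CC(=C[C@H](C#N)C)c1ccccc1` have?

Molecular formula from the SMILES: C14H17ClN2OS.
DoU = (2C + 2 + N − H − X)/2 = (2·14 + 2 + 2 − 17 − 1)/2 = 14/2 = 7.
(Structurally: 1 ring(s) + 6 π bond(s) = 7.)

7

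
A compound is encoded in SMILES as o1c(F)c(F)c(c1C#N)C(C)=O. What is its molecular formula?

Heavy atoms from the SMILES: 7 C, 2 F, 1 N, 2 O.
Implicit hydrogens by atom environment:
  4 × C (aromatic): no H
  2 × C: no H
  2 × F: no H
  1 × C: 3 H
  1 × N: no H
  1 × O (aromatic): no H
  1 × O: no H
  Total hydrogens = 3.
Molecular formula: C7H3F2NO2

C7H3F2NO2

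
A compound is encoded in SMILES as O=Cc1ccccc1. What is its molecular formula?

Heavy atoms from the SMILES: 7 C, 1 O.
Implicit hydrogens by atom environment:
  5 × C (aromatic): 1 H each → 5
  1 × C: 1 H
  1 × C (aromatic): no H
  1 × O: no H
  Total hydrogens = 6.
Molecular formula: C7H6O

C7H6O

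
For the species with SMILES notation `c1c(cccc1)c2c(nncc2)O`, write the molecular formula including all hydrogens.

C10H8N2O

Heavy atoms from the SMILES: 10 C, 2 N, 1 O.
Implicit hydrogens by atom environment:
  7 × C (aromatic): 1 H each → 7
  3 × C (aromatic): no H
  2 × N (aromatic): no H
  1 × O: 1 H
  Total hydrogens = 8.
Molecular formula: C10H8N2O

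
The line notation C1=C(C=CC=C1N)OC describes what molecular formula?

C7H9NO

Heavy atoms from the SMILES: 7 C, 1 N, 1 O.
Implicit hydrogens by atom environment:
  4 × C (aromatic): 1 H each → 4
  2 × C (aromatic): no H
  1 × C: 3 H
  1 × N: 2 H
  1 × O: no H
  Total hydrogens = 9.
Molecular formula: C7H9NO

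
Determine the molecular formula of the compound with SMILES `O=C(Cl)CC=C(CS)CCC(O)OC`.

Heavy atoms from the SMILES: 9 C, 1 Cl, 3 O, 1 S.
Implicit hydrogens by atom environment:
  4 × C: 2 H each → 8
  2 × C: 1 H each → 2
  2 × C: no H
  2 × O: no H
  1 × C: 3 H
  1 × Cl: no H
  1 × O: 1 H
  1 × S: 1 H
  Total hydrogens = 15.
Molecular formula: C9H15ClO3S

C9H15ClO3S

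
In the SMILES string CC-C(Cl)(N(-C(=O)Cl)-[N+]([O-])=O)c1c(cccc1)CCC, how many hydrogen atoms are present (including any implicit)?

Hydrogens are implicit in SMILES; fill each atom to its normal valence:
  4 × C (aromatic): 1 H each → 4
  3 × C: 2 H each → 6
  2 × C: 3 H each → 6
  2 × C: no H
  2 × C (aromatic): no H
  2 × Cl: no H
  2 × O: no H
  1 × N: no H
  1 × N (charge +1): no H
  1 × O (charge -1): no H
  Total hydrogens = 16.

16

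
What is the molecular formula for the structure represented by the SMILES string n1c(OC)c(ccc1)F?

Heavy atoms from the SMILES: 6 C, 1 F, 1 N, 1 O.
Implicit hydrogens by atom environment:
  3 × C (aromatic): 1 H each → 3
  2 × C (aromatic): no H
  1 × C: 3 H
  1 × F: no H
  1 × N (aromatic): no H
  1 × O: no H
  Total hydrogens = 6.
Molecular formula: C6H6FNO

C6H6FNO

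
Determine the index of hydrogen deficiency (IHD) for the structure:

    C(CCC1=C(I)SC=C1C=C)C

4

Molecular formula from the SMILES: C10H13IS.
DoU = (2C + 2 + N − H − X)/2 = (2·10 + 2 + 0 − 13 − 1)/2 = 8/2 = 4.
(Structurally: 1 ring(s) + 3 π bond(s) = 4.)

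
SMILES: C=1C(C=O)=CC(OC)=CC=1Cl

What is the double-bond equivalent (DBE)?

5

Molecular formula from the SMILES: C8H7ClO2.
DoU = (2C + 2 + N − H − X)/2 = (2·8 + 2 + 0 − 7 − 1)/2 = 10/2 = 5.
(Structurally: 1 ring(s) + 4 π bond(s) = 5.)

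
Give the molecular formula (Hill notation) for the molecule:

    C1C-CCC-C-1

C6H12

Heavy atoms from the SMILES: 6 C.
Implicit hydrogens by atom environment:
  6 × C: 2 H each → 12
  Total hydrogens = 12.
Molecular formula: C6H12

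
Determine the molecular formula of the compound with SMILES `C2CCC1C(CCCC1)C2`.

C10H18

Heavy atoms from the SMILES: 10 C.
Implicit hydrogens by atom environment:
  8 × C: 2 H each → 16
  2 × C: 1 H each → 2
  Total hydrogens = 18.
Molecular formula: C10H18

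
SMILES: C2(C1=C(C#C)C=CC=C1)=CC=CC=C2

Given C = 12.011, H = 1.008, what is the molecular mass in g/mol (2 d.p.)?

Molecular formula: C14H10.
M = 14×12.011 + 10×1.008 = 178.23 g/mol.

178.23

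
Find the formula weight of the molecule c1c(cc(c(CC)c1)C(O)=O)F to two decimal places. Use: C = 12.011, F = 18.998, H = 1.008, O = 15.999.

168.17

Molecular formula: C9H9FO2.
M = 9×12.011 + 1×18.998 + 9×1.008 + 2×15.999 = 168.17 g/mol.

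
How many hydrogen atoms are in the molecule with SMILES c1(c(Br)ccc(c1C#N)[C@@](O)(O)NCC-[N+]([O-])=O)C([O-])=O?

9

Hydrogens are implicit in SMILES; fill each atom to its normal valence:
  4 × C (aromatic): no H
  3 × C: no H
  2 × C: 2 H each → 4
  2 × C (aromatic): 1 H each → 2
  2 × O: 1 H each → 2
  2 × O: no H
  2 × O (charge -1): no H
  1 × Br: no H
  1 × N: 1 H
  1 × N: no H
  1 × N (charge +1): no H
  Total hydrogens = 9.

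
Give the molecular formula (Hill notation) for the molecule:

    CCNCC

Heavy atoms from the SMILES: 4 C, 1 N.
Implicit hydrogens by atom environment:
  2 × C: 3 H each → 6
  2 × C: 2 H each → 4
  1 × N: 1 H
  Total hydrogens = 11.
Molecular formula: C4H11N

C4H11N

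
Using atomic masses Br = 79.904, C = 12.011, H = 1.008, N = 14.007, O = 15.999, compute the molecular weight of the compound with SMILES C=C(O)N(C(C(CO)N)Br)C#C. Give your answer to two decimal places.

Molecular formula: C7H11BrN2O2.
M = 1×79.904 + 7×12.011 + 11×1.008 + 2×14.007 + 2×15.999 = 235.08 g/mol.

235.08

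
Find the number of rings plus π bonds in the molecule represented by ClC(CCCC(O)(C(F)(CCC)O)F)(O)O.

Molecular formula from the SMILES: C9H17ClF2O4.
DoU = (2C + 2 + N − H − X)/2 = (2·9 + 2 + 0 − 17 − 3)/2 = 0/2 = 0.
(Structurally: 0 ring(s) + 0 π bond(s) = 0.)

0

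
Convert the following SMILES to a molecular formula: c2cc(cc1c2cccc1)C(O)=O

Heavy atoms from the SMILES: 11 C, 2 O.
Implicit hydrogens by atom environment:
  7 × C (aromatic): 1 H each → 7
  3 × C (aromatic): no H
  1 × C: no H
  1 × O: 1 H
  1 × O: no H
  Total hydrogens = 8.
Molecular formula: C11H8O2

C11H8O2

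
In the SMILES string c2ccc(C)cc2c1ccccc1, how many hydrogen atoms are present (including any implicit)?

Hydrogens are implicit in SMILES; fill each atom to its normal valence:
  9 × C (aromatic): 1 H each → 9
  3 × C (aromatic): no H
  1 × C: 3 H
  Total hydrogens = 12.

12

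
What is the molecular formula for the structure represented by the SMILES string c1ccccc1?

Heavy atoms from the SMILES: 6 C.
Implicit hydrogens by atom environment:
  6 × C (aromatic): 1 H each → 6
  Total hydrogens = 6.
Molecular formula: C6H6

C6H6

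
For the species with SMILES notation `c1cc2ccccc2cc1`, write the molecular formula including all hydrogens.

Heavy atoms from the SMILES: 10 C.
Implicit hydrogens by atom environment:
  8 × C (aromatic): 1 H each → 8
  2 × C (aromatic): no H
  Total hydrogens = 8.
Molecular formula: C10H8

C10H8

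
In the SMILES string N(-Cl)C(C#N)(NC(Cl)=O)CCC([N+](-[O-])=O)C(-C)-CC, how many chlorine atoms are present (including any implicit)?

2

The symbol for chlorine appears 2 times in the SMILES.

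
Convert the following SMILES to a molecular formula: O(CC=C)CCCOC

Heavy atoms from the SMILES: 7 C, 2 O.
Implicit hydrogens by atom environment:
  5 × C: 2 H each → 10
  2 × O: no H
  1 × C: 3 H
  1 × C: 1 H
  Total hydrogens = 14.
Molecular formula: C7H14O2

C7H14O2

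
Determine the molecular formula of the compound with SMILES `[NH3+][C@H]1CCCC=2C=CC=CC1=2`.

C10H14N+

Heavy atoms from the SMILES: 10 C, 1 N.
Implicit hydrogens by atom environment:
  4 × C (aromatic): 1 H each → 4
  3 × C: 2 H each → 6
  2 × C (aromatic): no H
  1 × C: 1 H
  1 × N (charge +1): 3 H
  Total hydrogens = 14.
Net charge +1.
Molecular formula: C10H14N+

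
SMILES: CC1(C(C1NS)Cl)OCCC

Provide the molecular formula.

Heavy atoms from the SMILES: 7 C, 1 Cl, 1 N, 1 O, 1 S.
Implicit hydrogens by atom environment:
  2 × C: 3 H each → 6
  2 × C: 2 H each → 4
  2 × C: 1 H each → 2
  1 × C: no H
  1 × Cl: no H
  1 × N: 1 H
  1 × O: no H
  1 × S: 1 H
  Total hydrogens = 14.
Molecular formula: C7H14ClNOS

C7H14ClNOS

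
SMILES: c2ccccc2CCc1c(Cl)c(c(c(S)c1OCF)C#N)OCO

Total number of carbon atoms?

The symbol for carbon appears 17 times in the SMILES. Lowercase c denotes aromatic carbon and counts toward C.

17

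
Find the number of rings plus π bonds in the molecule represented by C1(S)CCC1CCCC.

Molecular formula from the SMILES: C8H16S.
DoU = (2C + 2 + N − H − X)/2 = (2·8 + 2 + 0 − 16 − 0)/2 = 2/2 = 1.
(Structurally: 1 ring(s) + 0 π bond(s) = 1.)

1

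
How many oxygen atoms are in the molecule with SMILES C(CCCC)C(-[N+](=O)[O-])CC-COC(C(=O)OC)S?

The symbol for oxygen appears 5 times in the SMILES.

5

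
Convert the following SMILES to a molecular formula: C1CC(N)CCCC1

C7H15N

Heavy atoms from the SMILES: 7 C, 1 N.
Implicit hydrogens by atom environment:
  6 × C: 2 H each → 12
  1 × C: 1 H
  1 × N: 2 H
  Total hydrogens = 15.
Molecular formula: C7H15N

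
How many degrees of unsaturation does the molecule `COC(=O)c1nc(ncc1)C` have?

5

Molecular formula from the SMILES: C7H8N2O2.
DoU = (2C + 2 + N − H − X)/2 = (2·7 + 2 + 2 − 8 − 0)/2 = 10/2 = 5.
(Structurally: 1 ring(s) + 4 π bond(s) = 5.)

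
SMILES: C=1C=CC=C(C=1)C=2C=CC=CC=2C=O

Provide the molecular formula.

C13H10O

Heavy atoms from the SMILES: 13 C, 1 O.
Implicit hydrogens by atom environment:
  9 × C (aromatic): 1 H each → 9
  3 × C (aromatic): no H
  1 × C: 1 H
  1 × O: no H
  Total hydrogens = 10.
Molecular formula: C13H10O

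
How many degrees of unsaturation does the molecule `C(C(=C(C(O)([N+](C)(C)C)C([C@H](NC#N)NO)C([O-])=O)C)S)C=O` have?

5

Molecular formula from the SMILES: C13H22N4O5S.
DoU = (2C + 2 + N − H − X)/2 = (2·13 + 2 + 4 − 22 − 0)/2 = 10/2 = 5.
(Structurally: 0 ring(s) + 5 π bond(s) = 5.)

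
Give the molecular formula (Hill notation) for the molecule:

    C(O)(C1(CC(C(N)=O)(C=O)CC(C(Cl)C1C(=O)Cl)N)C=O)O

Heavy atoms from the SMILES: 12 C, 2 Cl, 2 N, 6 O.
Implicit hydrogens by atom environment:
  6 × C: 1 H each → 6
  4 × C: no H
  4 × O: no H
  2 × C: 2 H each → 4
  2 × Cl: no H
  2 × N: 2 H each → 4
  2 × O: 1 H each → 2
  Total hydrogens = 16.
Molecular formula: C12H16Cl2N2O6

C12H16Cl2N2O6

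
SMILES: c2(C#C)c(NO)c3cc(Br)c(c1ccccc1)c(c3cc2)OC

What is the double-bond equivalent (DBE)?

13

Molecular formula from the SMILES: C19H14BrNO2.
DoU = (2C + 2 + N − H − X)/2 = (2·19 + 2 + 1 − 14 − 1)/2 = 26/2 = 13.
(Structurally: 3 ring(s) + 10 π bond(s) = 13.)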